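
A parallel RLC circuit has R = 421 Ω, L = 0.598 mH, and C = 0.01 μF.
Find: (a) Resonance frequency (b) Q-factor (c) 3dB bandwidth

Step 1 — Resonance: ω₀ = 1/√(LC) = 1/√(0.000598·1e-08) = 4.089e+05 rad/s.
Step 2 — f₀ = ω₀/(2π) = 6.508e+04 Hz.
Step 3 — Parallel Q: Q = R/(ω₀L) = 421/(4.089e+05·0.000598) = 1.722.
Step 4 — Bandwidth: Δω = ω₀/Q = 2.375e+05 rad/s; BW = Δω/(2π) = 3.78e+04 Hz.

(a) f₀ = 6.508e+04 Hz  (b) Q = 1.722  (c) BW = 3.78e+04 Hz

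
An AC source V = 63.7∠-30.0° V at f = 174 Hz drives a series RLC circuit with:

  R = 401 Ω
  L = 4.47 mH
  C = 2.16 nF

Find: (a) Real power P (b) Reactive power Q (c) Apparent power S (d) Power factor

Step 1 — Angular frequency: ω = 2π·f = 2π·174 = 1093 rad/s.
Step 2 — Component impedances:
  R: Z = R = 401 Ω
  L: Z = jωL = j·1093·0.00447 = 0 + j4.887 Ω
  C: Z = 1/(jωC) = -j/(ω·C) = 0 - j4.235e+05 Ω
Step 3 — Series combination: Z_total = R + L + C = 401 - j4.235e+05 Ω = 4.235e+05∠-89.9° Ω.
Step 4 — Source phasor: V = 63.7∠-30.0° V = 55.17 - j31.85 V.
Step 5 — Current: I = V / Z = 7.534e-05 + j0.0001302 A = 0.0001504∠59.9° A.
Step 6 — Complex power: S = V·I* = 9.074e-06 - j0.009582 VA.
Step 7 — Real power: P = Re(S) = 9.074e-06 W.
Step 8 — Reactive power: Q = Im(S) = -0.009582 VAR.
Step 9 — Apparent power: |S| = 0.009582 VA.
Step 10 — Power factor: PF = P/|S| = 0.000947 (leading).

(a) P = 9.074e-06 W  (b) Q = -0.009582 VAR  (c) S = 0.009582 VA  (d) PF = 0.000947 (leading)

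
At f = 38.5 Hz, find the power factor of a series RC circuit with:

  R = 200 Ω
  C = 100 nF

Step 1 — Angular frequency: ω = 2π·f = 2π·38.5 = 241.9 rad/s.
Step 2 — Component impedances:
  R: Z = R = 200 Ω
  C: Z = 1/(jωC) = -j/(ω·C) = 0 - j4.134e+04 Ω
Step 3 — Series combination: Z_total = R + C = 200 - j4.134e+04 Ω = 4.134e+04∠-89.7° Ω.
Step 4 — Power factor: PF = cos(φ) = Re(Z)/|Z| = 200/4.134e+04 = 0.004838.
Step 5 — Type: Im(Z) = -4.134e+04 ⇒ leading (phase φ = -89.7°).

PF = 0.004838 (leading, φ = -89.7°)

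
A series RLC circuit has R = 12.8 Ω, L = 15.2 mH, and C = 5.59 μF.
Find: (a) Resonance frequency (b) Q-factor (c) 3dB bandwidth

Step 1 — Resonance condition Im(Z)=0 gives ω₀ = 1/√(LC).
Step 2 — ω₀ = 1/√(0.0152·5.59e-06) = 3431 rad/s.
Step 3 — f₀ = ω₀/(2π) = 546 Hz.
Step 4 — Series Q: Q = ω₀L/R = 3431·0.0152/12.8 = 4.074.
Step 5 — 3dB bandwidth: Δω = ω₀/Q = 842.1 rad/s; BW = Δω/(2π) = 134 Hz.

(a) f₀ = 546 Hz  (b) Q = 4.074  (c) BW = 134 Hz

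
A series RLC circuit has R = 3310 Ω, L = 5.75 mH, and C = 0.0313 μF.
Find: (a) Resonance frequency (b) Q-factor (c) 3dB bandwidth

Step 1 — Resonance: ω₀ = 1/√(LC) = 1/√(0.00575·3.13e-08) = 7.454e+04 rad/s.
Step 2 — f₀ = ω₀/(2π) = 1.186e+04 Hz.
Step 3 — Series Q: Q = ω₀L/R = 7.454e+04·0.00575/3310 = 0.1295.
Step 4 — Bandwidth: Δω = ω₀/Q = 5.757e+05 rad/s; BW = Δω/(2π) = 9.162e+04 Hz.

(a) f₀ = 1.186e+04 Hz  (b) Q = 0.1295  (c) BW = 9.162e+04 Hz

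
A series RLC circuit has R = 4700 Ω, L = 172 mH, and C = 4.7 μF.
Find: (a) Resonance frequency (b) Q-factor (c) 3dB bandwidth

Step 1 — Resonance: ω₀ = 1/√(LC) = 1/√(0.172·4.7e-06) = 1112 rad/s.
Step 2 — f₀ = ω₀/(2π) = 177 Hz.
Step 3 — Series Q: Q = ω₀L/R = 1112·0.172/4700 = 0.0407.
Step 4 — Bandwidth: Δω = ω₀/Q = 2.733e+04 rad/s; BW = Δω/(2π) = 4349 Hz.

(a) f₀ = 177 Hz  (b) Q = 0.0407  (c) BW = 4349 Hz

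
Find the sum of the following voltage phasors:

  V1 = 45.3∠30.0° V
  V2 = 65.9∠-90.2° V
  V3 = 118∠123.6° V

Step 1 — Convert each phasor to rectangular form:
  V1 = 45.3·(cos(30.0°) + j·sin(30.0°)) = 39.23 + j22.65 V
  V2 = 65.9·(cos(-90.2°) + j·sin(-90.2°)) = -0.23 - j65.9 V
  V3 = 118·(cos(123.6°) + j·sin(123.6°)) = -65.3 + j98.28 V
Step 2 — Sum components: V_total = -26.3 + j55.04 V.
Step 3 — Convert to polar: |V_total| = 61 V, ∠V_total = 115.5°.

V_total = 61∠115.5° V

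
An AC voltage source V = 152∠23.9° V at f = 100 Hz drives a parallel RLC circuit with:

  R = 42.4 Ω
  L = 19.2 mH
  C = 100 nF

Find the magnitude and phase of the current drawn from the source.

Step 1 — Angular frequency: ω = 2π·f = 2π·100 = 628.3 rad/s.
Step 2 — Component impedances:
  R: Z = R = 42.4 Ω
  L: Z = jωL = j·628.3·0.0192 = 0 + j12.06 Ω
  C: Z = 1/(jωC) = -j/(ω·C) = 0 - j1.592e+04 Ω
Step 3 — Parallel combination: 1/Z_total = 1/R + 1/L + 1/C; Z_total = 3.18 + j11.17 Ω = 11.61∠74.1° Ω.
Step 4 — Source phasor: V = 152∠23.9° V = 139 + j61.58 V.
Step 5 — Ohm's law: I = V / Z_total = (139 + j61.58) / (3.18 + j11.17) = 8.378 - j10.06 A.
Step 6 — Convert to polar: |I| = 13.09 A, ∠I = -50.2°.

I = 13.09∠-50.2° A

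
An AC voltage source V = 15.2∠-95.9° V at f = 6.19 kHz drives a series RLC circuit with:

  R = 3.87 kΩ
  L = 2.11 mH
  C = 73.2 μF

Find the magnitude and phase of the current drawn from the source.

Step 1 — Angular frequency: ω = 2π·f = 2π·6190 = 3.889e+04 rad/s.
Step 2 — Component impedances:
  R: Z = R = 3870 Ω
  L: Z = jωL = j·3.889e+04·0.00211 = 0 + j82.06 Ω
  C: Z = 1/(jωC) = -j/(ω·C) = 0 - j0.3513 Ω
Step 3 — Series combination: Z_total = R + L + C = 3870 + j81.71 Ω = 3871∠1.2° Ω.
Step 4 — Source phasor: V = 15.2∠-95.9° V = -1.562 - j15.12 V.
Step 5 — Ohm's law: I = V / Z_total = (-1.562 - j15.12) / (3870 + j81.71) = -0.000486 - j0.003897 A.
Step 6 — Convert to polar: |I| = 0.003927 A, ∠I = -97.1°.

I = 0.003927∠-97.1° A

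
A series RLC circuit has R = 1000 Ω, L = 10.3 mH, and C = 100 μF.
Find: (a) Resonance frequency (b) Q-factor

Step 1 — Resonance condition Im(Z)=0 gives ω₀ = 1/√(LC).
Step 2 — ω₀ = 1/√(0.0103·0.0001) = 985.3 rad/s.
Step 3 — f₀ = ω₀/(2π) = 156.8 Hz.
Step 4 — Series Q: Q = ω₀L/R = 985.3·0.0103/1000 = 0.01015.

(a) f₀ = 156.8 Hz  (b) Q = 0.01015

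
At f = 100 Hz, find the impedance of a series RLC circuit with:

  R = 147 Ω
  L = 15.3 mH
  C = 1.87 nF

Step 1 — Angular frequency: ω = 2π·f = 2π·100 = 628.3 rad/s.
Step 2 — Component impedances:
  R: Z = R = 147 Ω
  L: Z = jωL = j·628.3·0.0153 = 0 + j9.613 Ω
  C: Z = 1/(jωC) = -j/(ω·C) = 0 - j8.511e+05 Ω
Step 3 — Series combination: Z_total = R + L + C = 147 - j8.511e+05 Ω = 8.511e+05∠-90.0° Ω.

Z = 147 - j8.511e+05 Ω = 8.511e+05∠-90.0° Ω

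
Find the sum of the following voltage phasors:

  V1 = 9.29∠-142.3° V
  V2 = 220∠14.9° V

Step 1 — Convert each phasor to rectangular form:
  V1 = 9.29·(cos(-142.3°) + j·sin(-142.3°)) = -7.35 - j5.681 V
  V2 = 220·(cos(14.9°) + j·sin(14.9°)) = 212.6 + j56.57 V
Step 2 — Sum components: V_total = 205.3 + j50.89 V.
Step 3 — Convert to polar: |V_total| = 211.5 V, ∠V_total = 13.9°.

V_total = 211.5∠13.9° V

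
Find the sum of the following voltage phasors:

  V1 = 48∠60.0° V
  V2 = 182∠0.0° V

Step 1 — Convert each phasor to rectangular form:
  V1 = 48·(cos(60.0°) + j·sin(60.0°)) = 24 + j41.57 V
  V2 = 182·(cos(0.0°) + j·sin(0.0°)) = 182 V
Step 2 — Sum components: V_total = 206 + j41.57 V.
Step 3 — Convert to polar: |V_total| = 210.2 V, ∠V_total = 11.4°.

V_total = 210.2∠11.4° V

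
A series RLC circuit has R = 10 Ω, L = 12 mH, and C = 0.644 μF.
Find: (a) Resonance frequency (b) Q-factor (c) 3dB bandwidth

Step 1 — Resonance: ω₀ = 1/√(LC) = 1/√(0.012·6.44e-07) = 1.138e+04 rad/s.
Step 2 — f₀ = ω₀/(2π) = 1810 Hz.
Step 3 — Series Q: Q = ω₀L/R = 1.138e+04·0.012/10 = 13.65.
Step 4 — Bandwidth: Δω = ω₀/Q = 833.3 rad/s; BW = Δω/(2π) = 132.6 Hz.

(a) f₀ = 1810 Hz  (b) Q = 13.65  (c) BW = 132.6 Hz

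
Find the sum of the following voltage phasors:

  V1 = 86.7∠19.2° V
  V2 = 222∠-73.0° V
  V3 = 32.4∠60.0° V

Step 1 — Convert each phasor to rectangular form:
  V1 = 86.7·(cos(19.2°) + j·sin(19.2°)) = 81.88 + j28.51 V
  V2 = 222·(cos(-73.0°) + j·sin(-73.0°)) = 64.91 - j212.3 V
  V3 = 32.4·(cos(60.0°) + j·sin(60.0°)) = 16.2 + j28.06 V
Step 2 — Sum components: V_total = 163 - j155.7 V.
Step 3 — Convert to polar: |V_total| = 225.4 V, ∠V_total = -43.7°.

V_total = 225.4∠-43.7° V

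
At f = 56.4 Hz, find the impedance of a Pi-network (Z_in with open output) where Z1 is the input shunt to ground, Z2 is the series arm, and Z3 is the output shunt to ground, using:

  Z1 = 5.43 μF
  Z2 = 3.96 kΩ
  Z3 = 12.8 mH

Step 1 — Angular frequency: ω = 2π·f = 2π·56.4 = 354.4 rad/s.
Step 2 — Component impedances:
  Z1: Z = 1/(jωC) = -j/(ω·C) = 0 - j519.7 Ω
  Z2: Z = R = 3960 Ω
  Z3: Z = jωL = j·354.4·0.0128 = 0 + j4.536 Ω
Step 3 — With open output, the series arm Z2 and the output shunt Z3 appear in series to ground: Z2 + Z3 = 3960 + j4.536 Ω.
Step 4 — Parallel with input shunt Z1: Z_in = Z1 || (Z2 + Z3) = 67.07 - j511 Ω = 515.3∠-82.5° Ω.

Z = 67.07 - j511 Ω = 515.3∠-82.5° Ω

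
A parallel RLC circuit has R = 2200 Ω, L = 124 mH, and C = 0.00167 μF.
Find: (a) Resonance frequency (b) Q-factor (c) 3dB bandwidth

Step 1 — Resonance: ω₀ = 1/√(LC) = 1/√(0.124·1.67e-09) = 6.949e+04 rad/s.
Step 2 — f₀ = ω₀/(2π) = 1.106e+04 Hz.
Step 3 — Parallel Q: Q = R/(ω₀L) = 2200/(6.949e+04·0.124) = 0.2553.
Step 4 — Bandwidth: Δω = ω₀/Q = 2.722e+05 rad/s; BW = Δω/(2π) = 4.332e+04 Hz.

(a) f₀ = 1.106e+04 Hz  (b) Q = 0.2553  (c) BW = 4.332e+04 Hz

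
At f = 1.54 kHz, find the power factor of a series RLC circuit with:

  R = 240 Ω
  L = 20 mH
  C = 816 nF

Step 1 — Angular frequency: ω = 2π·f = 2π·1540 = 9676 rad/s.
Step 2 — Component impedances:
  R: Z = R = 240 Ω
  L: Z = jωL = j·9676·0.02 = 0 + j193.5 Ω
  C: Z = 1/(jωC) = -j/(ω·C) = 0 - j126.7 Ω
Step 3 — Series combination: Z_total = R + L + C = 240 + j66.87 Ω = 249.1∠15.6° Ω.
Step 4 — Power factor: PF = cos(φ) = Re(Z)/|Z| = 240/249.14 = 0.9633.
Step 5 — Type: Im(Z) = 66.87 ⇒ lagging (phase φ = 15.6°).

PF = 0.9633 (lagging, φ = 15.6°)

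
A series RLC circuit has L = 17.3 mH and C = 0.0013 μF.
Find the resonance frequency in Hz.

Step 1 — Resonance condition Im(Z)=0 gives ω₀ = 1/√(LC).
Step 2 — ω₀ = 1/√(0.0173·1.3e-09) = 2.109e+05 rad/s.
Step 3 — f₀ = ω₀/(2π) = 3.356e+04 Hz.

f₀ = 3.356e+04 Hz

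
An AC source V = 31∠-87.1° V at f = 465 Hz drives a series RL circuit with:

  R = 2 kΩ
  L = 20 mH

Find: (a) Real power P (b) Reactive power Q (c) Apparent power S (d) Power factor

Step 1 — Angular frequency: ω = 2π·f = 2π·465 = 2922 rad/s.
Step 2 — Component impedances:
  R: Z = R = 2000 Ω
  L: Z = jωL = j·2922·0.02 = 0 + j58.43 Ω
Step 3 — Series combination: Z_total = R + L = 2000 + j58.43 Ω = 2001∠1.7° Ω.
Step 4 — Source phasor: V = 31∠-87.1° V = 1.568 - j30.96 V.
Step 5 — Current: I = V / Z = 0.0003316 - j0.01549 A = 0.01549∠-88.8° A.
Step 6 — Complex power: S = V·I* = 0.4801 + j0.01403 VA.
Step 7 — Real power: P = Re(S) = 0.4801 W.
Step 8 — Reactive power: Q = Im(S) = 0.01403 VAR.
Step 9 — Apparent power: |S| = 0.4803 VA.
Step 10 — Power factor: PF = P/|S| = 0.9996 (lagging).

(a) P = 0.4801 W  (b) Q = 0.01403 VAR  (c) S = 0.4803 VA  (d) PF = 0.9996 (lagging)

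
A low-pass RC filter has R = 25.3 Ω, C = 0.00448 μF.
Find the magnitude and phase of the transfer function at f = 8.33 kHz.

Step 1 — Angular frequency: ω = 2π·8330 = 5.234e+04 rad/s.
Step 2 — Transfer function: H(jω) = 1/(1 + jωRC).
Step 3 — Denominator: 1 + jωRC = 1 + j·5.234e+04·25.3·4.48e-09 = 1 + j0.005932.
Step 4 — H = 1 - j0.005932.
Step 5 — Magnitude: |H| = 1 (-0.0 dB); phase: φ = -0.3°.

|H| = 1 (-0.0 dB), φ = -0.3°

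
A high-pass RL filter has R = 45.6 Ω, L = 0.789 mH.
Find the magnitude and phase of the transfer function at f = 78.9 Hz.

Step 1 — Angular frequency: ω = 2π·78.9 = 495.7 rad/s.
Step 2 — Transfer function: H(jω) = jωL/(R + jωL).
Step 3 — Numerator jωL = j·0.3911; denominator R + jωL = 45.6 + j0.3911.
Step 4 — H = 7.357e-05 + j0.008577.
Step 5 — Magnitude: |H| = 0.008577 (-41.3 dB); phase: φ = 89.5°.

|H| = 0.008577 (-41.3 dB), φ = 89.5°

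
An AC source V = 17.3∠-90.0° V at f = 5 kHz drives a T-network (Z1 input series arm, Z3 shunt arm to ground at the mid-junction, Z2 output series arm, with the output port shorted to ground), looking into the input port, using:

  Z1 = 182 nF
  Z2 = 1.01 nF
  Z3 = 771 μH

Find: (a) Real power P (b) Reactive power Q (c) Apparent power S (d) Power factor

Step 1 — Angular frequency: ω = 2π·f = 2π·5000 = 3.142e+04 rad/s.
Step 2 — Component impedances:
  Z1: Z = 1/(jωC) = -j/(ω·C) = 0 - j174.9 Ω
  Z2: Z = 1/(jωC) = -j/(ω·C) = 0 - j3.152e+04 Ω
  Z3: Z = jωL = j·3.142e+04·0.000771 = 0 + j24.22 Ω
Step 3 — With the output port shorted to ground, the output series arm Z2 runs from the junction to ground; the shunt arm Z3 also runs from the junction to ground. They appear in parallel: Z3 || Z2 = 0 + j24.24 Ω.
Step 4 — Series with input arm Z1: Z_in = Z1 + (Z3 || Z2) = 0 - j150.7 Ω = 150.7∠-90.0° Ω.
Step 5 — Source phasor: V = 17.3∠-90.0° V = 0 - j17.3 V.
Step 6 — Current: I = V / Z = 0.1148 A = 0.1148∠0.0° A.
Step 7 — Complex power: S = V·I* = 0 - j1.987 VA.
Step 8 — Real power: P = Re(S) = 0 W.
Step 9 — Reactive power: Q = Im(S) = -1.987 VAR.
Step 10 — Apparent power: |S| = 1.987 VA.
Step 11 — Power factor: PF = P/|S| = 0 (leading).

(a) P = 0 W  (b) Q = -1.987 VAR  (c) S = 1.987 VA  (d) PF = 0 (leading)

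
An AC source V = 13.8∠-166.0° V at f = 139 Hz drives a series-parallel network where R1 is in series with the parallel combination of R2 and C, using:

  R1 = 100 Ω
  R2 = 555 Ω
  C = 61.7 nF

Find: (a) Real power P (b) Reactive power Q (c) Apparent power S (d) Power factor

Step 1 — Angular frequency: ω = 2π·f = 2π·139 = 873.4 rad/s.
Step 2 — Component impedances:
  R1: Z = R = 100 Ω
  R2: Z = R = 555 Ω
  C: Z = 1/(jωC) = -j/(ω·C) = 0 - j1.856e+04 Ω
Step 3 — Parallel branch: R2 || C = 1/(1/R2 + 1/C) = 554.5 - j16.58 Ω.
Step 4 — Series with R1: Z_total = R1 + (R2 || C) = 654.5 - j16.58 Ω = 654.7∠-1.5° Ω.
Step 5 — Source phasor: V = 13.8∠-166.0° V = -13.39 - j3.339 V.
Step 6 — Current: I = V / Z = -0.02032 - j0.005616 A = 0.02108∠-164.5° A.
Step 7 — Complex power: S = V·I* = 0.2908 - j0.007368 VA.
Step 8 — Real power: P = Re(S) = 0.2908 W.
Step 9 — Reactive power: Q = Im(S) = -0.007368 VAR.
Step 10 — Apparent power: |S| = 0.2909 VA.
Step 11 — Power factor: PF = P/|S| = 0.9997 (leading).

(a) P = 0.2908 W  (b) Q = -0.007368 VAR  (c) S = 0.2909 VA  (d) PF = 0.9997 (leading)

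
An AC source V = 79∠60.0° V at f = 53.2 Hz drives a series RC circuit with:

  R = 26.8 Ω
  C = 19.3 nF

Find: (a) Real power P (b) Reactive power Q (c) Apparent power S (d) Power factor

Step 1 — Angular frequency: ω = 2π·f = 2π·53.2 = 334.3 rad/s.
Step 2 — Component impedances:
  R: Z = R = 26.8 Ω
  C: Z = 1/(jωC) = -j/(ω·C) = 0 - j1.55e+05 Ω
Step 3 — Series combination: Z_total = R + C = 26.8 - j1.55e+05 Ω = 1.55e+05∠-90.0° Ω.
Step 4 — Source phasor: V = 79∠60.0° V = 39.5 + j68.42 V.
Step 5 — Current: I = V / Z = -0.0004413 + j0.0002549 A = 0.0005097∠150.0° A.
Step 6 — Complex power: S = V·I* = 6.961e-06 - j0.04026 VA.
Step 7 — Real power: P = Re(S) = 6.961e-06 W.
Step 8 — Reactive power: Q = Im(S) = -0.04026 VAR.
Step 9 — Apparent power: |S| = 0.04026 VA.
Step 10 — Power factor: PF = P/|S| = 0.0001729 (leading).

(a) P = 6.961e-06 W  (b) Q = -0.04026 VAR  (c) S = 0.04026 VA  (d) PF = 0.0001729 (leading)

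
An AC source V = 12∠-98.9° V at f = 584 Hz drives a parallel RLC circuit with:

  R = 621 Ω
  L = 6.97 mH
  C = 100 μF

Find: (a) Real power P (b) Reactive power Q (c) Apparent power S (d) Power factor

Step 1 — Angular frequency: ω = 2π·f = 2π·584 = 3669 rad/s.
Step 2 — Component impedances:
  R: Z = R = 621 Ω
  L: Z = jωL = j·3669·0.00697 = 0 + j25.58 Ω
  C: Z = 1/(jωC) = -j/(ω·C) = 0 - j2.725 Ω
Step 3 — Parallel combination: 1/Z_total = 1/R + 1/L + 1/C; Z_total = 0.01498 - j3.05 Ω = 3.05∠-89.7° Ω.
Step 4 — Source phasor: V = 12∠-98.9° V = -1.857 - j11.86 V.
Step 5 — Current: I = V / Z = 3.884 - j0.6277 A = 3.934∠-9.2° A.
Step 6 — Complex power: S = V·I* = 0.2319 - j47.21 VA.
Step 7 — Real power: P = Re(S) = 0.2319 W.
Step 8 — Reactive power: Q = Im(S) = -47.21 VAR.
Step 9 — Apparent power: |S| = 47.21 VA.
Step 10 — Power factor: PF = P/|S| = 0.004912 (leading).

(a) P = 0.2319 W  (b) Q = -47.21 VAR  (c) S = 47.21 VA  (d) PF = 0.004912 (leading)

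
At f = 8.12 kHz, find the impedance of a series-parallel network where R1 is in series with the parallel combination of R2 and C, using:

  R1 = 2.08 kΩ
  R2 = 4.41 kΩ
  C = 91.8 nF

Step 1 — Angular frequency: ω = 2π·f = 2π·8120 = 5.102e+04 rad/s.
Step 2 — Component impedances:
  R1: Z = R = 2080 Ω
  R2: Z = R = 4410 Ω
  C: Z = 1/(jωC) = -j/(ω·C) = 0 - j213.5 Ω
Step 3 — Parallel branch: R2 || C = 1/(1/R2 + 1/C) = 10.31 - j213 Ω.
Step 4 — Series with R1: Z_total = R1 + (R2 || C) = 2090 - j213 Ω = 2101∠-5.8° Ω.

Z = 2090 - j213 Ω = 2101∠-5.8° Ω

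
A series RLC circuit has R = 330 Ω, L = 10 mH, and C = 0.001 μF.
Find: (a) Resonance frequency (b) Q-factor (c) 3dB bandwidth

Step 1 — Resonance: ω₀ = 1/√(LC) = 1/√(0.01·1e-09) = 3.162e+05 rad/s.
Step 2 — f₀ = ω₀/(2π) = 5.033e+04 Hz.
Step 3 — Series Q: Q = ω₀L/R = 3.162e+05·0.01/330 = 9.583.
Step 4 — Bandwidth: Δω = ω₀/Q = 3.3e+04 rad/s; BW = Δω/(2π) = 5252 Hz.

(a) f₀ = 5.033e+04 Hz  (b) Q = 9.583  (c) BW = 5252 Hz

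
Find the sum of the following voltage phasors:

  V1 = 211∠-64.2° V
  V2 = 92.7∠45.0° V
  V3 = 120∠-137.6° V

Step 1 — Convert each phasor to rectangular form:
  V1 = 211·(cos(-64.2°) + j·sin(-64.2°)) = 91.83 - j190 V
  V2 = 92.7·(cos(45.0°) + j·sin(45.0°)) = 65.55 + j65.55 V
  V3 = 120·(cos(-137.6°) + j·sin(-137.6°)) = -88.61 - j80.92 V
Step 2 — Sum components: V_total = 68.77 - j205.3 V.
Step 3 — Convert to polar: |V_total| = 216.5 V, ∠V_total = -71.5°.

V_total = 216.5∠-71.5° V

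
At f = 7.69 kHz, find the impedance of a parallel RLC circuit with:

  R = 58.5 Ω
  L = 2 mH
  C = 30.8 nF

Step 1 — Angular frequency: ω = 2π·f = 2π·7690 = 4.832e+04 rad/s.
Step 2 — Component impedances:
  R: Z = R = 58.5 Ω
  L: Z = jωL = j·4.832e+04·0.002 = 0 + j96.64 Ω
  C: Z = 1/(jωC) = -j/(ω·C) = 0 - j672 Ω
Step 3 — Parallel combination: 1/Z_total = 1/R + 1/L + 1/C; Z_total = 46.11 + j23.9 Ω = 51.94∠27.4° Ω.

Z = 46.11 + j23.9 Ω = 51.94∠27.4° Ω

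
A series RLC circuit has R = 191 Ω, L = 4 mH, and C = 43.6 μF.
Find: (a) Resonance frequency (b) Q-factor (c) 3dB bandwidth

Step 1 — Resonance: ω₀ = 1/√(LC) = 1/√(0.004·4.36e-05) = 2395 rad/s.
Step 2 — f₀ = ω₀/(2π) = 381.1 Hz.
Step 3 — Series Q: Q = ω₀L/R = 2395·0.004/191 = 0.05015.
Step 4 — Bandwidth: Δω = ω₀/Q = 4.775e+04 rad/s; BW = Δω/(2π) = 7600 Hz.

(a) f₀ = 381.1 Hz  (b) Q = 0.05015  (c) BW = 7600 Hz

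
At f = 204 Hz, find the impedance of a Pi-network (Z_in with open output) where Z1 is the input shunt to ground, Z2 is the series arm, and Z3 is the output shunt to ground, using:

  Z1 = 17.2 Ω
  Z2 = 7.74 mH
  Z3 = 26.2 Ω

Step 1 — Angular frequency: ω = 2π·f = 2π·204 = 1282 rad/s.
Step 2 — Component impedances:
  Z1: Z = R = 17.2 Ω
  Z2: Z = jωL = j·1282·0.00774 = 0 + j9.921 Ω
  Z3: Z = R = 26.2 Ω
Step 3 — With open output, the series arm Z2 and the output shunt Z3 appear in series to ground: Z2 + Z3 = 26.2 + j9.921 Ω.
Step 4 — Parallel with input shunt Z1: Z_in = Z1 || (Z2 + Z3) = 10.72 + j1.481 Ω = 10.82∠7.9° Ω.

Z = 10.72 + j1.481 Ω = 10.82∠7.9° Ω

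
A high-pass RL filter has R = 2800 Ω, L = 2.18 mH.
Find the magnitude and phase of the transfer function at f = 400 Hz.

Step 1 — Angular frequency: ω = 2π·400 = 2513 rad/s.
Step 2 — Transfer function: H(jω) = jωL/(R + jωL).
Step 3 — Numerator jωL = j·5.479; denominator R + jωL = 2800 + j5.479.
Step 4 — H = 3.829e-06 + j0.001957.
Step 5 — Magnitude: |H| = 0.001957 (-54.2 dB); phase: φ = 89.9°.

|H| = 0.001957 (-54.2 dB), φ = 89.9°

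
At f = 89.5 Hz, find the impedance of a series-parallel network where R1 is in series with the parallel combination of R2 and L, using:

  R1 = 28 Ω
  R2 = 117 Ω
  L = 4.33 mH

Step 1 — Angular frequency: ω = 2π·f = 2π·89.5 = 562.3 rad/s.
Step 2 — Component impedances:
  R1: Z = R = 28 Ω
  R2: Z = R = 117 Ω
  L: Z = jωL = j·562.3·0.00433 = 0 + j2.435 Ω
Step 3 — Parallel branch: R2 || L = 1/(1/R2 + 1/L) = 0.05065 + j2.434 Ω.
Step 4 — Series with R1: Z_total = R1 + (R2 || L) = 28.05 + j2.434 Ω = 28.16∠5.0° Ω.

Z = 28.05 + j2.434 Ω = 28.16∠5.0° Ω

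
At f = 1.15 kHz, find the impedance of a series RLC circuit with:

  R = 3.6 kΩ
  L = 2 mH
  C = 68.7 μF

Step 1 — Angular frequency: ω = 2π·f = 2π·1150 = 7226 rad/s.
Step 2 — Component impedances:
  R: Z = R = 3600 Ω
  L: Z = jωL = j·7226·0.002 = 0 + j14.45 Ω
  C: Z = 1/(jωC) = -j/(ω·C) = 0 - j2.014 Ω
Step 3 — Series combination: Z_total = R + L + C = 3600 + j12.44 Ω = 3600∠0.2° Ω.

Z = 3600 + j12.44 Ω = 3600∠0.2° Ω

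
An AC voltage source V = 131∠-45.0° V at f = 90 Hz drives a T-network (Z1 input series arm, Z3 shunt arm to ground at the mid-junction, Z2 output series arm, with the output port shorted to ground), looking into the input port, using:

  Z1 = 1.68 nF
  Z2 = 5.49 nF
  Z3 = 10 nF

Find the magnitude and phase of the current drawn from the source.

Step 1 — Angular frequency: ω = 2π·f = 2π·90 = 565.5 rad/s.
Step 2 — Component impedances:
  Z1: Z = 1/(jωC) = -j/(ω·C) = 0 - j1.053e+06 Ω
  Z2: Z = 1/(jωC) = -j/(ω·C) = 0 - j3.221e+05 Ω
  Z3: Z = 1/(jωC) = -j/(ω·C) = 0 - j1.768e+05 Ω
Step 3 — With the output port shorted to ground, the output series arm Z2 runs from the junction to ground; the shunt arm Z3 also runs from the junction to ground. They appear in parallel: Z3 || Z2 = 0 - j1.142e+05 Ω.
Step 4 — Series with input arm Z1: Z_in = Z1 + (Z3 || Z2) = 0 - j1.167e+06 Ω = 1.167e+06∠-90.0° Ω.
Step 5 — Source phasor: V = 131∠-45.0° V = 92.63 - j92.63 V.
Step 6 — Ohm's law: I = V / Z_total = (92.63 - j92.63) / (0 - j1.167e+06) = 7.939e-05 + j7.939e-05 A.
Step 7 — Convert to polar: |I| = 0.0001123 A, ∠I = 45.0°.

I = 0.0001123∠45.0° A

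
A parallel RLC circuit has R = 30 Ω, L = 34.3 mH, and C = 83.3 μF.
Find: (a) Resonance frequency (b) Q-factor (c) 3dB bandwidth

Step 1 — Resonance: ω₀ = 1/√(LC) = 1/√(0.0343·8.33e-05) = 591.6 rad/s.
Step 2 — f₀ = ω₀/(2π) = 94.16 Hz.
Step 3 — Parallel Q: Q = R/(ω₀L) = 30/(591.6·0.0343) = 1.478.
Step 4 — Bandwidth: Δω = ω₀/Q = 400.2 rad/s; BW = Δω/(2π) = 63.69 Hz.

(a) f₀ = 94.16 Hz  (b) Q = 1.478  (c) BW = 63.69 Hz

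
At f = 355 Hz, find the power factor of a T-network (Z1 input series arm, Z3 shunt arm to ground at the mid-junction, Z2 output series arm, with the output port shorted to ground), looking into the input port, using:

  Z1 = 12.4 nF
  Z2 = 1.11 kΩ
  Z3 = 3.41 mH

Step 1 — Angular frequency: ω = 2π·f = 2π·355 = 2231 rad/s.
Step 2 — Component impedances:
  Z1: Z = 1/(jωC) = -j/(ω·C) = 0 - j3.616e+04 Ω
  Z2: Z = R = 1110 Ω
  Z3: Z = jωL = j·2231·0.00341 = 0 + j7.606 Ω
Step 3 — With the output port shorted to ground, the output series arm Z2 runs from the junction to ground; the shunt arm Z3 also runs from the junction to ground. They appear in parallel: Z3 || Z2 = 0.05212 + j7.606 Ω.
Step 4 — Series with input arm Z1: Z_in = Z1 + (Z3 || Z2) = 0.05212 - j3.615e+04 Ω = 3.615e+04∠-90.0° Ω.
Step 5 — Power factor: PF = cos(φ) = Re(Z)/|Z| = 0.05212/3.615e+04 = 1.442e-06.
Step 6 — Type: Im(Z) = -3.615e+04 ⇒ leading (phase φ = -90.0°).

PF = 1.442e-06 (leading, φ = -90.0°)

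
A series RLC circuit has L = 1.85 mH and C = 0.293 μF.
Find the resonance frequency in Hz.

Step 1 — Resonance condition Im(Z)=0 gives ω₀ = 1/√(LC).
Step 2 — ω₀ = 1/√(0.00185·2.93e-07) = 4.295e+04 rad/s.
Step 3 — f₀ = ω₀/(2π) = 6836 Hz.

f₀ = 6836 Hz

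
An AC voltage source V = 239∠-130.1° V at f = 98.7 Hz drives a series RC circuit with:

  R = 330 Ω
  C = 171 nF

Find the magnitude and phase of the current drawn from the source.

Step 1 — Angular frequency: ω = 2π·f = 2π·98.7 = 620.2 rad/s.
Step 2 — Component impedances:
  R: Z = R = 330 Ω
  C: Z = 1/(jωC) = -j/(ω·C) = 0 - j9430 Ω
Step 3 — Series combination: Z_total = R + C = 330 - j9430 Ω = 9436∠-88.0° Ω.
Step 4 — Source phasor: V = 239∠-130.1° V = -153.9 - j182.8 V.
Step 5 — Ohm's law: I = V / Z_total = (-153.9 - j182.8) / (330 - j9430) = 0.01879 - j0.01698 A.
Step 6 — Convert to polar: |I| = 0.02533 A, ∠I = -42.1°.

I = 0.02533∠-42.1° A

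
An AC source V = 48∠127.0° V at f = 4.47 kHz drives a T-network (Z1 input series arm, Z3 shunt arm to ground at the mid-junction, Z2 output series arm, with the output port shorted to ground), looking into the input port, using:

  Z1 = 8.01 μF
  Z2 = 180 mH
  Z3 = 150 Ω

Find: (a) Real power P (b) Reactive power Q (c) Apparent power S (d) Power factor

Step 1 — Angular frequency: ω = 2π·f = 2π·4470 = 2.809e+04 rad/s.
Step 2 — Component impedances:
  Z1: Z = 1/(jωC) = -j/(ω·C) = 0 - j4.445 Ω
  Z2: Z = jωL = j·2.809e+04·0.18 = 0 + j5055 Ω
  Z3: Z = R = 150 Ω
Step 3 — With the output port shorted to ground, the output series arm Z2 runs from the junction to ground; the shunt arm Z3 also runs from the junction to ground. They appear in parallel: Z3 || Z2 = 149.9 + j4.447 Ω.
Step 4 — Series with input arm Z1: Z_in = Z1 + (Z3 || Z2) = 149.9 + j0.001642 Ω = 149.9∠0.0° Ω.
Step 5 — Source phasor: V = 48∠127.0° V = -28.89 + j38.33 V.
Step 6 — Current: I = V / Z = -0.1927 + j0.2558 A = 0.3203∠127.0° A.
Step 7 — Complex power: S = V·I* = 15.37 + j0.0001684 VA.
Step 8 — Real power: P = Re(S) = 15.37 W.
Step 9 — Reactive power: Q = Im(S) = 0.0001684 VAR.
Step 10 — Apparent power: |S| = 15.37 VA.
Step 11 — Power factor: PF = P/|S| = 1 (lagging).

(a) P = 15.37 W  (b) Q = 0.0001684 VAR  (c) S = 15.37 VA  (d) PF = 1 (lagging)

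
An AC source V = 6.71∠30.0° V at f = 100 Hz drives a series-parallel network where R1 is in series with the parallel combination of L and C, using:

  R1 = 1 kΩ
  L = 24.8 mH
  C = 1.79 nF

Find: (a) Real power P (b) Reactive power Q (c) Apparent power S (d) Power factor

Step 1 — Angular frequency: ω = 2π·f = 2π·100 = 628.3 rad/s.
Step 2 — Component impedances:
  R1: Z = R = 1000 Ω
  L: Z = jωL = j·628.3·0.0248 = 0 + j15.58 Ω
  C: Z = 1/(jωC) = -j/(ω·C) = 0 - j8.891e+05 Ω
Step 3 — Parallel branch: L || C = 1/(1/L + 1/C) = 0 + j15.58 Ω.
Step 4 — Series with R1: Z_total = R1 + (L || C) = 1000 + j15.58 Ω = 1000∠0.9° Ω.
Step 5 — Source phasor: V = 6.71∠30.0° V = 5.811 + j3.355 V.
Step 6 — Current: I = V / Z = 0.005862 + j0.003264 A = 0.006709∠29.1° A.
Step 7 — Complex power: S = V·I* = 0.04501 + j0.0007014 VA.
Step 8 — Real power: P = Re(S) = 0.04501 W.
Step 9 — Reactive power: Q = Im(S) = 0.0007014 VAR.
Step 10 — Apparent power: |S| = 0.04502 VA.
Step 11 — Power factor: PF = P/|S| = 0.9999 (lagging).

(a) P = 0.04501 W  (b) Q = 0.0007014 VAR  (c) S = 0.04502 VA  (d) PF = 0.9999 (lagging)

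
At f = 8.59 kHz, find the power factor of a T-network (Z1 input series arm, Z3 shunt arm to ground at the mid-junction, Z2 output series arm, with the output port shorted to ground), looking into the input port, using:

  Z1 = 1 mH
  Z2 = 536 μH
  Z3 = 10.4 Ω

Step 1 — Angular frequency: ω = 2π·f = 2π·8590 = 5.397e+04 rad/s.
Step 2 — Component impedances:
  Z1: Z = jωL = j·5.397e+04·0.001 = 0 + j53.97 Ω
  Z2: Z = jωL = j·5.397e+04·0.000536 = 0 + j28.93 Ω
  Z3: Z = R = 10.4 Ω
Step 3 — With the output port shorted to ground, the output series arm Z2 runs from the junction to ground; the shunt arm Z3 also runs from the junction to ground. They appear in parallel: Z3 || Z2 = 9.21 + j3.311 Ω.
Step 4 — Series with input arm Z1: Z_in = Z1 + (Z3 || Z2) = 9.21 + j57.28 Ω = 58.02∠80.9° Ω.
Step 5 — Power factor: PF = cos(φ) = Re(Z)/|Z| = 9.21/58.02 = 0.1587.
Step 6 — Type: Im(Z) = 57.28 ⇒ lagging (phase φ = 80.9°).

PF = 0.1587 (lagging, φ = 80.9°)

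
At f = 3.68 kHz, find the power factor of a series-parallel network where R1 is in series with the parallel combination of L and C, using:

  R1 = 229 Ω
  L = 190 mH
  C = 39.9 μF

Step 1 — Angular frequency: ω = 2π·f = 2π·3680 = 2.312e+04 rad/s.
Step 2 — Component impedances:
  R1: Z = R = 229 Ω
  L: Z = jωL = j·2.312e+04·0.19 = 0 + j4393 Ω
  C: Z = 1/(jωC) = -j/(ω·C) = 0 - j1.084 Ω
Step 3 — Parallel branch: L || C = 1/(1/L + 1/C) = 0 - j1.084 Ω.
Step 4 — Series with R1: Z_total = R1 + (L || C) = 229 - j1.084 Ω = 229∠-0.3° Ω.
Step 5 — Power factor: PF = cos(φ) = Re(Z)/|Z| = 229/229 = 1.
Step 6 — Type: Im(Z) = -1.084 ⇒ leading (phase φ = -0.3°).

PF = 1 (leading, φ = -0.3°)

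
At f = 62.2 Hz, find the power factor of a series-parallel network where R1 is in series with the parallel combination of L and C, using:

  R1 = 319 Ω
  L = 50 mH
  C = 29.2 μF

Step 1 — Angular frequency: ω = 2π·f = 2π·62.2 = 390.8 rad/s.
Step 2 — Component impedances:
  R1: Z = R = 319 Ω
  L: Z = jωL = j·390.8·0.05 = 0 + j19.54 Ω
  C: Z = 1/(jωC) = -j/(ω·C) = 0 - j87.63 Ω
Step 3 — Parallel branch: L || C = 1/(1/L + 1/C) = 0 + j25.15 Ω.
Step 4 — Series with R1: Z_total = R1 + (L || C) = 319 + j25.15 Ω = 320∠4.5° Ω.
Step 5 — Power factor: PF = cos(φ) = Re(Z)/|Z| = 319/320 = 0.9969.
Step 6 — Type: Im(Z) = 25.15 ⇒ lagging (phase φ = 4.5°).

PF = 0.9969 (lagging, φ = 4.5°)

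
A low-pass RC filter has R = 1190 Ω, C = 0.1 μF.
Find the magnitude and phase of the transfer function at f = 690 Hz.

Step 1 — Angular frequency: ω = 2π·690 = 4335 rad/s.
Step 2 — Transfer function: H(jω) = 1/(1 + jωRC).
Step 3 — Denominator: 1 + jωRC = 1 + j·4335·1190·1e-07 = 1 + j0.5159.
Step 4 — H = 0.7898 - j0.4075.
Step 5 — Magnitude: |H| = 0.8887 (-1.0 dB); phase: φ = -27.3°.

|H| = 0.8887 (-1.0 dB), φ = -27.3°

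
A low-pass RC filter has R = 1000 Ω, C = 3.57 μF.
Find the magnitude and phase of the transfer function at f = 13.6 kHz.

Step 1 — Angular frequency: ω = 2π·1.36e+04 = 8.545e+04 rad/s.
Step 2 — Transfer function: H(jω) = 1/(1 + jωRC).
Step 3 — Denominator: 1 + jωRC = 1 + j·8.545e+04·1000·3.57e-06 = 1 + j305.1.
Step 4 — H = 1.075e-05 - j0.003278.
Step 5 — Magnitude: |H| = 0.003278 (-49.7 dB); phase: φ = -89.8°.

|H| = 0.003278 (-49.7 dB), φ = -89.8°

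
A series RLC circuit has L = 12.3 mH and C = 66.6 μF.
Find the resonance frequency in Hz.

Step 1 — Resonance condition Im(Z)=0 gives ω₀ = 1/√(LC).
Step 2 — ω₀ = 1/√(0.0123·6.66e-05) = 1105 rad/s.
Step 3 — f₀ = ω₀/(2π) = 175.8 Hz.

f₀ = 175.8 Hz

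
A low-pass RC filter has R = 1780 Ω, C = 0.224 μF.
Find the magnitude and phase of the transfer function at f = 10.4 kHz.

Step 1 — Angular frequency: ω = 2π·1.04e+04 = 6.535e+04 rad/s.
Step 2 — Transfer function: H(jω) = 1/(1 + jωRC).
Step 3 — Denominator: 1 + jωRC = 1 + j·6.535e+04·1780·2.24e-07 = 1 + j26.05.
Step 4 — H = 0.001471 - j0.03832.
Step 5 — Magnitude: |H| = 0.03835 (-28.3 dB); phase: φ = -87.8°.

|H| = 0.03835 (-28.3 dB), φ = -87.8°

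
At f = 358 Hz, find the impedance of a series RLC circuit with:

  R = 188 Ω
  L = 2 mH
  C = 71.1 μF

Step 1 — Angular frequency: ω = 2π·f = 2π·358 = 2249 rad/s.
Step 2 — Component impedances:
  R: Z = R = 188 Ω
  L: Z = jωL = j·2249·0.002 = 0 + j4.499 Ω
  C: Z = 1/(jωC) = -j/(ω·C) = 0 - j6.253 Ω
Step 3 — Series combination: Z_total = R + L + C = 188 - j1.754 Ω = 188∠-0.5° Ω.

Z = 188 - j1.754 Ω = 188∠-0.5° Ω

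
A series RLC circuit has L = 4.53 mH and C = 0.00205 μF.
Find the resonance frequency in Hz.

Step 1 — Resonance condition Im(Z)=0 gives ω₀ = 1/√(LC).
Step 2 — ω₀ = 1/√(0.00453·2.05e-09) = 3.282e+05 rad/s.
Step 3 — f₀ = ω₀/(2π) = 5.223e+04 Hz.

f₀ = 5.223e+04 Hz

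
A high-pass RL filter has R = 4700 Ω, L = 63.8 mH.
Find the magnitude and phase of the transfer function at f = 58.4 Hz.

Step 1 — Angular frequency: ω = 2π·58.4 = 366.9 rad/s.
Step 2 — Transfer function: H(jω) = jωL/(R + jωL).
Step 3 — Numerator jωL = j·23.41; denominator R + jωL = 4700 + j23.41.
Step 4 — H = 2.481e-05 + j0.004981.
Step 5 — Magnitude: |H| = 0.004981 (-46.1 dB); phase: φ = 89.7°.

|H| = 0.004981 (-46.1 dB), φ = 89.7°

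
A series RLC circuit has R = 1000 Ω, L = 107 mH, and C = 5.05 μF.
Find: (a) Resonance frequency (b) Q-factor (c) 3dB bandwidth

Step 1 — Resonance condition Im(Z)=0 gives ω₀ = 1/√(LC).
Step 2 — ω₀ = 1/√(0.107·5.05e-06) = 1360 rad/s.
Step 3 — f₀ = ω₀/(2π) = 216.5 Hz.
Step 4 — Series Q: Q = ω₀L/R = 1360·0.107/1000 = 0.1456.
Step 5 — 3dB bandwidth: Δω = ω₀/Q = 9346 rad/s; BW = Δω/(2π) = 1487 Hz.

(a) f₀ = 216.5 Hz  (b) Q = 0.1456  (c) BW = 1487 Hz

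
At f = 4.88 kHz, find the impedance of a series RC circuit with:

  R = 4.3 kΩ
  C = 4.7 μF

Step 1 — Angular frequency: ω = 2π·f = 2π·4880 = 3.066e+04 rad/s.
Step 2 — Component impedances:
  R: Z = R = 4300 Ω
  C: Z = 1/(jωC) = -j/(ω·C) = 0 - j6.939 Ω
Step 3 — Series combination: Z_total = R + C = 4300 - j6.939 Ω = 4300∠-0.1° Ω.

Z = 4300 - j6.939 Ω = 4300∠-0.1° Ω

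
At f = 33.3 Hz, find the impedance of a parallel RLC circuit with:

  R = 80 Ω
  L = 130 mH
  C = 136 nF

Step 1 — Angular frequency: ω = 2π·f = 2π·33.3 = 209.2 rad/s.
Step 2 — Component impedances:
  R: Z = R = 80 Ω
  L: Z = jωL = j·209.2·0.13 = 0 + j27.2 Ω
  C: Z = 1/(jωC) = -j/(ω·C) = 0 - j3.514e+04 Ω
Step 3 — Parallel combination: 1/Z_total = 1/R + 1/L + 1/C; Z_total = 8.301 + j24.4 Ω = 25.77∠71.2° Ω.

Z = 8.301 + j24.4 Ω = 25.77∠71.2° Ω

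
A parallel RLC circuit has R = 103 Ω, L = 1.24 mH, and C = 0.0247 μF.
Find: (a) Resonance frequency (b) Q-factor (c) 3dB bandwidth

Step 1 — Resonance: ω₀ = 1/√(LC) = 1/√(0.00124·2.47e-08) = 1.807e+05 rad/s.
Step 2 — f₀ = ω₀/(2π) = 2.876e+04 Hz.
Step 3 — Parallel Q: Q = R/(ω₀L) = 103/(1.807e+05·0.00124) = 0.4597.
Step 4 — Bandwidth: Δω = ω₀/Q = 3.931e+05 rad/s; BW = Δω/(2π) = 6.256e+04 Hz.

(a) f₀ = 2.876e+04 Hz  (b) Q = 0.4597  (c) BW = 6.256e+04 Hz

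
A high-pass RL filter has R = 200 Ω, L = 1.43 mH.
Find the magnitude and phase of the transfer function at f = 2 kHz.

Step 1 — Angular frequency: ω = 2π·2000 = 1.257e+04 rad/s.
Step 2 — Transfer function: H(jω) = jωL/(R + jωL).
Step 3 — Numerator jωL = j·17.97; denominator R + jωL = 200 + j17.97.
Step 4 — H = 0.008008 + j0.08913.
Step 5 — Magnitude: |H| = 0.08949 (-21.0 dB); phase: φ = 84.9°.

|H| = 0.08949 (-21.0 dB), φ = 84.9°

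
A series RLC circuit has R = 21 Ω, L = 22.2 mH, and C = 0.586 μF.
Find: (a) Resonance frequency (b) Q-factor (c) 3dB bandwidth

Step 1 — Resonance: ω₀ = 1/√(LC) = 1/√(0.0222·5.86e-07) = 8767 rad/s.
Step 2 — f₀ = ω₀/(2π) = 1395 Hz.
Step 3 — Series Q: Q = ω₀L/R = 8767·0.0222/21 = 9.268.
Step 4 — Bandwidth: Δω = ω₀/Q = 945.9 rad/s; BW = Δω/(2π) = 150.6 Hz.

(a) f₀ = 1395 Hz  (b) Q = 9.268  (c) BW = 150.6 Hz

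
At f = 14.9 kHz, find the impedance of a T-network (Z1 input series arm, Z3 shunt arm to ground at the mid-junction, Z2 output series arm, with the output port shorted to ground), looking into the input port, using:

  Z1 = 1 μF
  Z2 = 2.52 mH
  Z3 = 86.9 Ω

Step 1 — Angular frequency: ω = 2π·f = 2π·1.49e+04 = 9.362e+04 rad/s.
Step 2 — Component impedances:
  Z1: Z = 1/(jωC) = -j/(ω·C) = 0 - j10.68 Ω
  Z2: Z = jωL = j·9.362e+04·0.00252 = 0 + j235.9 Ω
  Z3: Z = R = 86.9 Ω
Step 3 — With the output port shorted to ground, the output series arm Z2 runs from the junction to ground; the shunt arm Z3 also runs from the junction to ground. They appear in parallel: Z3 || Z2 = 76.52 + j28.19 Ω.
Step 4 — Series with input arm Z1: Z_in = Z1 + (Z3 || Z2) = 76.52 + j17.5 Ω = 78.49∠12.9° Ω.

Z = 76.52 + j17.5 Ω = 78.49∠12.9° Ω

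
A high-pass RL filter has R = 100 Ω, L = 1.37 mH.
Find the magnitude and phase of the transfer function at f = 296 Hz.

Step 1 — Angular frequency: ω = 2π·296 = 1860 rad/s.
Step 2 — Transfer function: H(jω) = jωL/(R + jωL).
Step 3 — Numerator jωL = j·2.548; denominator R + jωL = 100 + j2.548.
Step 4 — H = 0.0006488 + j0.02546.
Step 5 — Magnitude: |H| = 0.02547 (-31.9 dB); phase: φ = 88.5°.

|H| = 0.02547 (-31.9 dB), φ = 88.5°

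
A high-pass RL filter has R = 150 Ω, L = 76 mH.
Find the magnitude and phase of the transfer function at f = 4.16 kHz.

Step 1 — Angular frequency: ω = 2π·4160 = 2.614e+04 rad/s.
Step 2 — Transfer function: H(jω) = jωL/(R + jωL).
Step 3 — Numerator jωL = j·1986; denominator R + jωL = 150 + j1986.
Step 4 — H = 0.9943 + j0.07508.
Step 5 — Magnitude: |H| = 0.9972 (-0.0 dB); phase: φ = 4.3°.

|H| = 0.9972 (-0.0 dB), φ = 4.3°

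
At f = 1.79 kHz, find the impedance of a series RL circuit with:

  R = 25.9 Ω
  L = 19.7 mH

Step 1 — Angular frequency: ω = 2π·f = 2π·1790 = 1.125e+04 rad/s.
Step 2 — Component impedances:
  R: Z = R = 25.9 Ω
  L: Z = jωL = j·1.125e+04·0.0197 = 0 + j221.6 Ω
Step 3 — Series combination: Z_total = R + L = 25.9 + j221.6 Ω = 223.1∠83.3° Ω.

Z = 25.9 + j221.6 Ω = 223.1∠83.3° Ω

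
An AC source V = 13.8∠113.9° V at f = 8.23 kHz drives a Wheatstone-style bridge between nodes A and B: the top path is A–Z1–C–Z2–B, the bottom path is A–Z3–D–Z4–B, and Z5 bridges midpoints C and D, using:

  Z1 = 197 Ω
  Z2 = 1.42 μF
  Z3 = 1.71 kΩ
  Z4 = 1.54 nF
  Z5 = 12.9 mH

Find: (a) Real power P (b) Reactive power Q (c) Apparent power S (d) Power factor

Step 1 — Angular frequency: ω = 2π·f = 2π·8230 = 5.171e+04 rad/s.
Step 2 — Component impedances:
  Z1: Z = R = 197 Ω
  Z2: Z = 1/(jωC) = -j/(ω·C) = 0 - j13.62 Ω
  Z3: Z = R = 1710 Ω
  Z4: Z = 1/(jωC) = -j/(ω·C) = 0 - j1.256e+04 Ω
  Z5: Z = jωL = j·5.171e+04·0.0129 = 0 + j667.1 Ω
Step 3 — Bridge requires nodal analysis (the Z5 bridge couples midpoints C and D, so the two paths cannot be reduced to a simple series/parallel combination). Setting node B to ground and injecting 1 A at node A, the 3-node admittance system at A, C, D solves to V_A = Z_AB = 179 - j7.127 Ω = 179.2∠-2.3° Ω.
Step 4 — Source phasor: V = 13.8∠113.9° V = -5.591 + j12.62 V.
Step 5 — Current: I = V / Z = -0.03398 + j0.06912 A = 0.07702∠116.2° A.
Step 6 — Complex power: S = V·I* = 1.062 - j0.04227 VA.
Step 7 — Real power: P = Re(S) = 1.062 W.
Step 8 — Reactive power: Q = Im(S) = -0.04227 VAR.
Step 9 — Apparent power: |S| = 1.063 VA.
Step 10 — Power factor: PF = P/|S| = 0.9992 (leading).

(a) P = 1.062 W  (b) Q = -0.04227 VAR  (c) S = 1.063 VA  (d) PF = 0.9992 (leading)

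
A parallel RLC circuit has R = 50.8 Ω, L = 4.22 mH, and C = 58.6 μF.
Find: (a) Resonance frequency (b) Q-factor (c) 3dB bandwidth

Step 1 — Resonance: ω₀ = 1/√(LC) = 1/√(0.00422·5.86e-05) = 2011 rad/s.
Step 2 — f₀ = ω₀/(2π) = 320 Hz.
Step 3 — Parallel Q: Q = R/(ω₀L) = 50.8/(2011·0.00422) = 5.986.
Step 4 — Bandwidth: Δω = ω₀/Q = 335.9 rad/s; BW = Δω/(2π) = 53.46 Hz.

(a) f₀ = 320 Hz  (b) Q = 5.986  (c) BW = 53.46 Hz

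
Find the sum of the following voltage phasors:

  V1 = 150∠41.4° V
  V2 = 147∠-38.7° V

Step 1 — Convert each phasor to rectangular form:
  V1 = 150·(cos(41.4°) + j·sin(41.4°)) = 112.5 + j99.2 V
  V2 = 147·(cos(-38.7°) + j·sin(-38.7°)) = 114.7 - j91.91 V
Step 2 — Sum components: V_total = 227.2 + j7.286 V.
Step 3 — Convert to polar: |V_total| = 227.4 V, ∠V_total = 1.8°.

V_total = 227.4∠1.8° V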